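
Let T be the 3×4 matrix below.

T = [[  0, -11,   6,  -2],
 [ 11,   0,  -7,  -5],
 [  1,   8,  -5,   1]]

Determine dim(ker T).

Row reduce to echelon form.
Swap R1 ↔ R2
R3 ← R3 − (1/11)·R1: [0, 8, -48/11, 16/11]
R3 ← R3 + (8/11)·R2: [0, 0, 0, 0]
2 nonzero rows, so rank(T) = 2.
T has 4 columns; by rank–nullity, nullity = 4 − 2 = 2.

2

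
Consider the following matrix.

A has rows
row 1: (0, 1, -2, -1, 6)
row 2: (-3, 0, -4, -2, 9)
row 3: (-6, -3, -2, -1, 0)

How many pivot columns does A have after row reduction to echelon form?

2

Row reduce to echelon form.
Swap R1 ↔ R2
R3 ← R3 − (2)·R1: [0, -3, 6, 3, -18]
R3 ← R3 + (3)·R2: [0, 0, 0, 0, 0]
Echelon form has 2 nonzero rows, so rank(A) = 2.
Each nonzero row contributes one pivot column: 2 pivot columns.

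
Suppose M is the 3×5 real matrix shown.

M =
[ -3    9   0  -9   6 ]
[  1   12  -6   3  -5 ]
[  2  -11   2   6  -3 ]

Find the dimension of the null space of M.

3

Row reduce to echelon form.
R2 ← R2 + (1/3)·R1: [0, 15, -6, 0, -3]
R3 ← R3 + (2/3)·R1: [0, -5, 2, 0, 1]
R3 ← R3 + (1/3)·R2: [0, 0, 0, 0, 0]
2 nonzero rows, so rank(M) = 2.
M has 5 columns; by rank–nullity, nullity = 5 − 2 = 3.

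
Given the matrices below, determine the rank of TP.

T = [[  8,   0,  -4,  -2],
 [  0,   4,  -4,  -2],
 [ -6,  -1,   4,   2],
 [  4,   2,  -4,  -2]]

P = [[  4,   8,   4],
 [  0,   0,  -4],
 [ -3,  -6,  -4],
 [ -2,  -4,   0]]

2

First compute TP:
[[ 48,  96,  48],
 [ 16,  32,   0],
 [-40, -80, -36],
 [ 32,  64,  24]]
Now row reduce the product.
R2 ← R2 − (1/3)·R1: [0, 0, -16]
R3 ← R3 + (5/6)·R1: [0, 0, 4]
R4 ← R4 − (2/3)·R1: [0, 0, -8]
R3 ← R3 + (1/4)·R2: [0, 0, 0]
R4 ← R4 − (1/2)·R2: [0, 0, 0]
2 nonzero rows, so rank(TP) = 2.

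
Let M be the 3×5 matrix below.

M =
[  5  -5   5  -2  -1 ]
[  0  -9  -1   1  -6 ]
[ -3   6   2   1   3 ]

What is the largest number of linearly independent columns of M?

3

Row reduce to echelon form.
R3 ← R3 + (3/5)·R1: [0, 3, 5, -1/5, 12/5]
R3 ← R3 + (1/3)·R2: [0, 0, 14/3, 2/15, 2/5]
Echelon form has 3 nonzero rows, so rank(M) = 3.
The rank gives the maximum number of linearly independent columns: 3.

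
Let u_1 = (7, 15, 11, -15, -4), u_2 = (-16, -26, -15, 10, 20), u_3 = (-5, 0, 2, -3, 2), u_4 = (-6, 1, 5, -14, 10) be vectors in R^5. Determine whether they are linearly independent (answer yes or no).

no

Form the matrix with these vectors as rows and row reduce.
R2 ← R2 + (16/7)·R1: [0, 58/7, 71/7, -170/7, 76/7]
R3 ← R3 + (5/7)·R1: [0, 75/7, 69/7, -96/7, -6/7]
R4 ← R4 + (6/7)·R1: [0, 97/7, 101/7, -188/7, 46/7]
R3 ← R3 − (75/58)·R2: [0, 0, -189/58, 513/29, -432/29]
R4 ← R4 − (97/58)·R2: [0, 0, -147/58, 399/29, -336/29]
R4 ← R4 − (7/9)·R3: [0, 0, 0, 0, 0]
3 nonzero rows, so the 4 vectors span a space of dimension 3.
Since 3 < 4, the vectors are linearly dependent.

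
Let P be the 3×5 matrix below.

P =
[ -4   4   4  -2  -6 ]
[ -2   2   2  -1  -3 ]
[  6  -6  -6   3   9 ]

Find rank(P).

Row reduce to echelon form.
R2 ← R2 − (1/2)·R1: [0, 0, 0, 0, 0]
R3 ← R3 + (3/2)·R1: [0, 0, 0, 0, 0]
Echelon form has 1 nonzero row, so rank(P) = 1.

1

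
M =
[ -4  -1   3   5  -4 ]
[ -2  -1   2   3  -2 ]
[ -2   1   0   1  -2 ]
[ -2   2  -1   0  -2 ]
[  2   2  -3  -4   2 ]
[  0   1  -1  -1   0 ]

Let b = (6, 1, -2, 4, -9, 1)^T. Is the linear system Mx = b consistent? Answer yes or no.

no

Row reduce the augmented matrix [M | b].
R2 ← R2 − (1/2)·R1: [0, -1/2, 1/2, 1/2, 0, -2]
R3 ← R3 − (1/2)·R1: [0, 3/2, -3/2, -3/2, 0, -5]
R4 ← R4 − (1/2)·R1: [0, 5/2, -5/2, -5/2, 0, 1]
R5 ← R5 + (1/2)·R1: [0, 3/2, -3/2, -3/2, 0, -6]
R3 ← R3 + (3)·R2: [0, 0, 0, 0, 0, -11]
R4 ← R4 + (5)·R2: [0, 0, 0, 0, 0, -9]
R5 ← R5 + (3)·R2: [0, 0, 0, 0, 0, -12]
R6 ← R6 + (2)·R2: [0, 0, 0, 0, 0, -3]
R4 ← R4 − (9/11)·R3: [0, 0, 0, 0, 0, 0]
R5 ← R5 − (12/11)·R3: [0, 0, 0, 0, 0, 0]
R6 ← R6 − (3/11)·R3: [0, 0, 0, 0, 0, 0]
The echelon form has 3 nonzero rows; the last pivot sits in the augmented column, so rank(M) = 2 but rank([M|b]) = 3.
Since the ranks differ, the system is inconsistent.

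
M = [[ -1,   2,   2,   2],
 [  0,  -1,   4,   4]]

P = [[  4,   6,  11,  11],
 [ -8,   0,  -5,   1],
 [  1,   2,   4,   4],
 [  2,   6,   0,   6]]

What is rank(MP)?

First compute MP:
[[-14,  10, -13,  11],
 [ 20,  32,  21,  39]]
Now row reduce the product.
R2 ← R2 + (10/7)·R1: [0, 324/7, 17/7, 383/7]
2 nonzero rows, so rank(MP) = 2.

2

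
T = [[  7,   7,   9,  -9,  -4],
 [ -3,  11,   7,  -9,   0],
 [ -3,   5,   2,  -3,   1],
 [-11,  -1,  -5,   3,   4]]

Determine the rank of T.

3

Row reduce to echelon form.
R2 ← R2 + (3/7)·R1: [0, 14, 76/7, -90/7, -12/7]
R3 ← R3 + (3/7)·R1: [0, 8, 41/7, -48/7, -5/7]
R4 ← R4 + (11/7)·R1: [0, 10, 64/7, -78/7, -16/7]
R3 ← R3 − (4/7)·R2: [0, 0, -17/49, 24/49, 13/49]
R4 ← R4 − (5/7)·R2: [0, 0, 68/49, -96/49, -52/49]
R4 ← R4 + (4)·R3: [0, 0, 0, 0, 0]
Echelon form has 3 nonzero rows, so rank(T) = 3.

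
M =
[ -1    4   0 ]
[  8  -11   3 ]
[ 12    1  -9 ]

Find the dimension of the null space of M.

0

Row reduce to echelon form.
R2 ← R2 + (8)·R1: [0, 21, 3]
R3 ← R3 + (12)·R1: [0, 49, -9]
R3 ← R3 − (7/3)·R2: [0, 0, -16]
3 nonzero rows, so rank(M) = 3.
M has 3 columns; by rank–nullity, nullity = 3 − 3 = 0.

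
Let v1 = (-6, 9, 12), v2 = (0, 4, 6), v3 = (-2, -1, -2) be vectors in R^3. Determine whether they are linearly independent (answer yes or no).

no

Form the matrix with these vectors as rows and row reduce.
R3 ← R3 − (1/3)·R1: [0, -4, -6]
R3 ← R3 + R2: [0, 0, 0]
2 nonzero rows, so the 3 vectors span a space of dimension 2.
Since 2 < 3, the vectors are linearly dependent.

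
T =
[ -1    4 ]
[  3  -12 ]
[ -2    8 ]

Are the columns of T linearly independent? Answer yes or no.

Row reduce T to echelon form.
R2 ← R2 + (3)·R1: [0, 0]
R3 ← R3 − (2)·R1: [0, 0]
1 pivot among 2 columns.
Only 1 < 2 pivot columns, so the columns are linearly dependent.

no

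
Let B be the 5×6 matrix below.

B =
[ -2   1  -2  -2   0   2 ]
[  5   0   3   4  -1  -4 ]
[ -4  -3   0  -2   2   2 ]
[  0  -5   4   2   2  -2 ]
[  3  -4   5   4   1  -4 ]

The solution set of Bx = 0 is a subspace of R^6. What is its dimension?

Row reduce to echelon form.
R2 ← R2 + (5/2)·R1: [0, 5/2, -2, -1, -1, 1]
R3 ← R3 − (2)·R1: [0, -5, 4, 2, 2, -2]
R5 ← R5 + (3/2)·R1: [0, -5/2, 2, 1, 1, -1]
R3 ← R3 + (2)·R2: [0, 0, 0, 0, 0, 0]
R4 ← R4 + (2)·R2: [0, 0, 0, 0, 0, 0]
R5 ← R5 + R2: [0, 0, 0, 0, 0, 0]
2 nonzero rows, so rank(B) = 2.
B has 6 columns; by rank–nullity, nullity = 6 − 2 = 4.

4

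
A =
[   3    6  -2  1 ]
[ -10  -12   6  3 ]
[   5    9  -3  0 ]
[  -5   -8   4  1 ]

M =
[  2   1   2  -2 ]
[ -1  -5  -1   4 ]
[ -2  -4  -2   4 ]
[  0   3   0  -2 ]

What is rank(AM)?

First compute AM:
[[  4, -16,   4,   8],
 [-20,  35, -20, -10],
 [  7, -28,   7,  14],
 [-10,  22, -10,  -8]]
Now row reduce the product.
R2 ← R2 + (5)·R1: [0, -45, 0, 30]
R3 ← R3 − (7/4)·R1: [0, 0, 0, 0]
R4 ← R4 + (5/2)·R1: [0, -18, 0, 12]
R4 ← R4 − (2/5)·R2: [0, 0, 0, 0]
2 nonzero rows, so rank(AM) = 2.

2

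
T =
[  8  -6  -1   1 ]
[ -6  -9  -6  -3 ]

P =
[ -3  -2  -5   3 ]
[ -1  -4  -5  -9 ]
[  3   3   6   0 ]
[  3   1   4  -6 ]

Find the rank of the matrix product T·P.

2

First compute TP:
[[-18,   6, -12,  72],
 [  0,  27,  27,  81]]
Now row reduce the product.
2 nonzero rows, so rank(TP) = 2.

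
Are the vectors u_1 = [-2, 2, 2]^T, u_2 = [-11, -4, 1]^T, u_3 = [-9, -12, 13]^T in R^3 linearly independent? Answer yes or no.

Form the matrix with these vectors as rows and row reduce.
R2 ← R2 − (11/2)·R1: [0, -15, -10]
R3 ← R3 − (9/2)·R1: [0, -21, 4]
R3 ← R3 − (7/5)·R2: [0, 0, 18]
3 nonzero rows, so the 3 vectors span a space of dimension 3.
Since 3 = 3, the vectors are linearly independent.

yes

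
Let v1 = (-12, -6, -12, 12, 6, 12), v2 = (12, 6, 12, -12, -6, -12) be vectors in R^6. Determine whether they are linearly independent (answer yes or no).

no

Form the matrix with these vectors as rows and row reduce.
R2 ← R2 + R1: [0, 0, 0, 0, 0, 0]
1 nonzero row, so the 2 vectors span a space of dimension 1.
Since 1 < 2, the vectors are linearly dependent.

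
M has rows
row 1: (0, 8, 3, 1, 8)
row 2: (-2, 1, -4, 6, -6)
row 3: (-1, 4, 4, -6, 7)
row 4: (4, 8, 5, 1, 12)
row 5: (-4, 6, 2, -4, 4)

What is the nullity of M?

1

Row reduce to echelon form.
Swap R1 ↔ R2
R3 ← R3 − (1/2)·R1: [0, 7/2, 6, -9, 10]
R4 ← R4 + (2)·R1: [0, 10, -3, 13, 0]
R5 ← R5 − (2)·R1: [0, 4, 10, -16, 16]
R3 ← R3 − (7/16)·R2: [0, 0, 75/16, -151/16, 13/2]
R4 ← R4 − (5/4)·R2: [0, 0, -27/4, 47/4, -10]
R5 ← R5 − (1/2)·R2: [0, 0, 17/2, -33/2, 12]
R4 ← R4 + (36/25)·R3: [0, 0, 0, -46/25, -16/25]
R5 ← R5 − (136/75)·R3: [0, 0, 0, 46/75, 16/75]
R5 ← R5 + (1/3)·R4: [0, 0, 0, 0, 0]
4 nonzero rows, so rank(M) = 4.
M has 5 columns; by rank–nullity, nullity = 5 − 4 = 1.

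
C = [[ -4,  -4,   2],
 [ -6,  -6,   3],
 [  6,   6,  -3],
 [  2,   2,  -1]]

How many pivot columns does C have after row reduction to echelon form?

Row reduce to echelon form.
R2 ← R2 − (3/2)·R1: [0, 0, 0]
R3 ← R3 + (3/2)·R1: [0, 0, 0]
R4 ← R4 + (1/2)·R1: [0, 0, 0]
Echelon form has 1 nonzero row, so rank(C) = 1.
Each nonzero row contributes one pivot column: 1 pivot columns.

1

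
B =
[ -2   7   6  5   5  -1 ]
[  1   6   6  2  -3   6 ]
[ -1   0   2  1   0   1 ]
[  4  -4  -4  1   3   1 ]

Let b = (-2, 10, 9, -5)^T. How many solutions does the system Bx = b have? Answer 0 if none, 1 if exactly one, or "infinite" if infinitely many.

infinite

Row reduce the augmented matrix [B | b].
R2 ← R2 + (1/2)·R1: [0, 19/2, 9, 9/2, -1/2, 11/2, 9]
R3 ← R3 − (1/2)·R1: [0, -7/2, -1, -3/2, -5/2, 3/2, 10]
R4 ← R4 + (2)·R1: [0, 10, 8, 11, 13, -1, -9]
R3 ← R3 + (7/19)·R2: [0, 0, 44/19, 3/19, -51/19, 67/19, 253/19]
R4 ← R4 − (20/19)·R2: [0, 0, -28/19, 119/19, 257/19, -129/19, -351/19]
R4 ← R4 + (7/11)·R3: [0, 0, 0, 70/11, 130/11, -50/11, -10]
The echelon form has 4 nonzero rows, and every pivot lies in the first 6 columns, so rank(B) = rank([B|b]) = 4.
The system is consistent.
rank = 4 < 6 unknowns, so there are infinitely many solutions.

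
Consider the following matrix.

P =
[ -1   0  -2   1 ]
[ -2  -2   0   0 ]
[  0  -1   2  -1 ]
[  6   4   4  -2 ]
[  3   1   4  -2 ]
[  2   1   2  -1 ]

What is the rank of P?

Row reduce to echelon form.
R2 ← R2 − (2)·R1: [0, -2, 4, -2]
R4 ← R4 + (6)·R1: [0, 4, -8, 4]
R5 ← R5 + (3)·R1: [0, 1, -2, 1]
R6 ← R6 + (2)·R1: [0, 1, -2, 1]
R3 ← R3 − (1/2)·R2: [0, 0, 0, 0]
R4 ← R4 + (2)·R2: [0, 0, 0, 0]
R5 ← R5 + (1/2)·R2: [0, 0, 0, 0]
R6 ← R6 + (1/2)·R2: [0, 0, 0, 0]
Echelon form has 2 nonzero rows, so rank(P) = 2.

2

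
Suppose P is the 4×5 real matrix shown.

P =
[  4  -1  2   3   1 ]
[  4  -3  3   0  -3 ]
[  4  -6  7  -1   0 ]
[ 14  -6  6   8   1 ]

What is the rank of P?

Row reduce to echelon form.
R2 ← R2 − R1: [0, -2, 1, -3, -4]
R3 ← R3 − R1: [0, -5, 5, -4, -1]
R4 ← R4 − (7/2)·R1: [0, -5/2, -1, -5/2, -5/2]
R3 ← R3 − (5/2)·R2: [0, 0, 5/2, 7/2, 9]
R4 ← R4 − (5/4)·R2: [0, 0, -9/4, 5/4, 5/2]
R4 ← R4 + (9/10)·R3: [0, 0, 0, 22/5, 53/5]
Echelon form has 4 nonzero rows, so rank(P) = 4.

4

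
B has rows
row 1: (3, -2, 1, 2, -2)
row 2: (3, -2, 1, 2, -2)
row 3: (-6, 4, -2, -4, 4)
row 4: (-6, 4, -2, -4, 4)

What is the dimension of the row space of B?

Row reduce to echelon form.
R2 ← R2 − R1: [0, 0, 0, 0, 0]
R3 ← R3 + (2)·R1: [0, 0, 0, 0, 0]
R4 ← R4 + (2)·R1: [0, 0, 0, 0, 0]
Echelon form has 1 nonzero row, so rank(B) = 1.
The row space has dimension equal to the rank: 1.

1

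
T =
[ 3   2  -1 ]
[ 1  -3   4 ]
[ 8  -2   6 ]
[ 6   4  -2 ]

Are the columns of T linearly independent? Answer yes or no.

no

Row reduce T to echelon form.
R2 ← R2 − (1/3)·R1: [0, -11/3, 13/3]
R3 ← R3 − (8/3)·R1: [0, -22/3, 26/3]
R4 ← R4 − (2)·R1: [0, 0, 0]
R3 ← R3 − (2)·R2: [0, 0, 0]
2 pivots among 3 columns.
Only 2 < 3 pivot columns, so the columns are linearly dependent.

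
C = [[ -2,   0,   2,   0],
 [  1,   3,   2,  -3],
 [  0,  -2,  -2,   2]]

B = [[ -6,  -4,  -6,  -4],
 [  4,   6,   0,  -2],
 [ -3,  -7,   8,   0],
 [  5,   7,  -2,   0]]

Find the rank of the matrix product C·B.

2

First compute CB:
[[  6,  -6,  28,   8],
 [-15, -21,  16, -10],
 [  8,  16, -20,   4]]
Now row reduce the product.
R2 ← R2 + (5/2)·R1: [0, -36, 86, 10]
R3 ← R3 − (4/3)·R1: [0, 24, -172/3, -20/3]
R3 ← R3 + (2/3)·R2: [0, 0, 0, 0]
2 nonzero rows, so rank(CB) = 2.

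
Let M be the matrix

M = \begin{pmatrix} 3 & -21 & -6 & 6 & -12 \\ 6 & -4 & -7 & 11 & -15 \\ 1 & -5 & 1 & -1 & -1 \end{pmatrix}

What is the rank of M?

3

Row reduce to echelon form.
R2 ← R2 − (2)·R1: [0, 38, 5, -1, 9]
R3 ← R3 − (1/3)·R1: [0, 2, 3, -3, 3]
R3 ← R3 − (1/19)·R2: [0, 0, 52/19, -56/19, 48/19]
Echelon form has 3 nonzero rows, so rank(M) = 3.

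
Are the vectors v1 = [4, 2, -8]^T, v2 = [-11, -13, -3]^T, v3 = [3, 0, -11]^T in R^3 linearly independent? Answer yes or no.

Form the matrix with these vectors as rows and row reduce.
R2 ← R2 + (11/4)·R1: [0, -15/2, -25]
R3 ← R3 − (3/4)·R1: [0, -3/2, -5]
R3 ← R3 − (1/5)·R2: [0, 0, 0]
2 nonzero rows, so the 3 vectors span a space of dimension 2.
Since 2 < 3, the vectors are linearly dependent.

no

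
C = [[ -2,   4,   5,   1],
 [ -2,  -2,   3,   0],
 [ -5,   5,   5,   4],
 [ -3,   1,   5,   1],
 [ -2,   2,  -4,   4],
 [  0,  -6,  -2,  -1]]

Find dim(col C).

3

Row reduce to echelon form.
R2 ← R2 − R1: [0, -6, -2, -1]
R3 ← R3 − (5/2)·R1: [0, -5, -15/2, 3/2]
R4 ← R4 − (3/2)·R1: [0, -5, -5/2, -1/2]
R5 ← R5 − R1: [0, -2, -9, 3]
R3 ← R3 − (5/6)·R2: [0, 0, -35/6, 7/3]
R4 ← R4 − (5/6)·R2: [0, 0, -5/6, 1/3]
R5 ← R5 − (1/3)·R2: [0, 0, -25/3, 10/3]
R6 ← R6 − R2: [0, 0, 0, 0]
R4 ← R4 − (1/7)·R3: [0, 0, 0, 0]
R5 ← R5 − (10/7)·R3: [0, 0, 0, 0]
Echelon form has 3 nonzero rows, so rank(C) = 3.
The column space has dimension equal to the rank: 3.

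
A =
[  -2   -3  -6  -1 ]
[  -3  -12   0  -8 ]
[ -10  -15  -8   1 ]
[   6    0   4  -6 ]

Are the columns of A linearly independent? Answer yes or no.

yes

Row reduce A to echelon form.
R2 ← R2 − (3/2)·R1: [0, -15/2, 9, -13/2]
R3 ← R3 − (5)·R1: [0, 0, 22, 6]
R4 ← R4 + (3)·R1: [0, -9, -14, -9]
R4 ← R4 − (6/5)·R2: [0, 0, -124/5, -6/5]
R4 ← R4 + (62/55)·R3: [0, 0, 0, 306/55]
4 pivots among 4 columns.
Every column is a pivot column, so the columns are linearly independent.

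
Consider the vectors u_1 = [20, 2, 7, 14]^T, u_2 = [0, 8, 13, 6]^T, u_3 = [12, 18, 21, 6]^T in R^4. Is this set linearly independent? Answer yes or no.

Form the matrix with these vectors as rows and row reduce.
R3 ← R3 − (3/5)·R1: [0, 84/5, 84/5, -12/5]
R3 ← R3 − (21/10)·R2: [0, 0, -21/2, -15]
3 nonzero rows, so the 3 vectors span a space of dimension 3.
Since 3 = 3, the vectors are linearly independent.

yes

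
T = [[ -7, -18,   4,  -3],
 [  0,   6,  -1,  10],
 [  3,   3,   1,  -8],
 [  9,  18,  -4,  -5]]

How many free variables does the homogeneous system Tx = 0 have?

0

Row reduce to echelon form.
R3 ← R3 + (3/7)·R1: [0, -33/7, 19/7, -65/7]
R4 ← R4 + (9/7)·R1: [0, -36/7, 8/7, -62/7]
R3 ← R3 + (11/14)·R2: [0, 0, 27/14, -10/7]
R4 ← R4 + (6/7)·R2: [0, 0, 2/7, -2/7]
R4 ← R4 − (4/27)·R3: [0, 0, 0, -2/27]
4 nonzero rows, so rank(T) = 4.
T has 4 columns; by rank–nullity, nullity = 4 − 4 = 0.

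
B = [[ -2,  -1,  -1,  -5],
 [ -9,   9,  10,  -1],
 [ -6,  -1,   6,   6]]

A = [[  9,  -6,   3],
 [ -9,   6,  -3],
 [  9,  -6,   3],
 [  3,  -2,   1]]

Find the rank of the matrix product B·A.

First compute BA:
[[-33,  22, -11],
 [-75,  50, -25],
 [ 27, -18,   9]]
Now row reduce the product.
R2 ← R2 − (25/11)·R1: [0, 0, 0]
R3 ← R3 + (9/11)·R1: [0, 0, 0]
1 nonzero row, so rank(BA) = 1.

1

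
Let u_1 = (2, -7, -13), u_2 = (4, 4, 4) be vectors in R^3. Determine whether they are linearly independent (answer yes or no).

Form the matrix with these vectors as rows and row reduce.
R2 ← R2 − (2)·R1: [0, 18, 30]
2 nonzero rows, so the 2 vectors span a space of dimension 2.
Since 2 = 2, the vectors are linearly independent.

yes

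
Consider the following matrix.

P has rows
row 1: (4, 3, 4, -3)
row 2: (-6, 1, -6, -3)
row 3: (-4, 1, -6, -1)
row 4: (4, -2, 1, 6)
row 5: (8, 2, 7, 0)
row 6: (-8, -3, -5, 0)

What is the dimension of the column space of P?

4

Row reduce to echelon form.
R2 ← R2 + (3/2)·R1: [0, 11/2, 0, -15/2]
R3 ← R3 + R1: [0, 4, -2, -4]
R4 ← R4 − R1: [0, -5, -3, 9]
R5 ← R5 − (2)·R1: [0, -4, -1, 6]
R6 ← R6 + (2)·R1: [0, 3, 3, -6]
R3 ← R3 − (8/11)·R2: [0, 0, -2, 16/11]
R4 ← R4 + (10/11)·R2: [0, 0, -3, 24/11]
R5 ← R5 + (8/11)·R2: [0, 0, -1, 6/11]
R6 ← R6 − (6/11)·R2: [0, 0, 3, -21/11]
R4 ← R4 − (3/2)·R3: [0, 0, 0, 0]
R5 ← R5 − (1/2)·R3: [0, 0, 0, -2/11]
R6 ← R6 + (3/2)·R3: [0, 0, 0, 3/11]
Swap R4 ↔ R5
R6 ← R6 + (3/2)·R4: [0, 0, 0, 0]
Echelon form has 4 nonzero rows, so rank(P) = 4.
The column space has dimension equal to the rank: 4.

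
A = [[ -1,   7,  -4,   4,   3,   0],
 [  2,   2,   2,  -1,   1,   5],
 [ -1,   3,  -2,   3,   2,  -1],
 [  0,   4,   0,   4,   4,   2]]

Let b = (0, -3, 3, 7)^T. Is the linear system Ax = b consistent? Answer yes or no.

no

Row reduce the augmented matrix [A | b].
R2 ← R2 + (2)·R1: [0, 16, -6, 7, 7, 5, -3]
R3 ← R3 − R1: [0, -4, 2, -1, -1, -1, 3]
R3 ← R3 + (1/4)·R2: [0, 0, 1/2, 3/4, 3/4, 1/4, 9/4]
R4 ← R4 − (1/4)·R2: [0, 0, 3/2, 9/4, 9/4, 3/4, 31/4]
R4 ← R4 − (3)·R3: [0, 0, 0, 0, 0, 0, 1]
The echelon form has 4 nonzero rows; the last pivot sits in the augmented column, so rank(A) = 3 but rank([A|b]) = 4.
Since the ranks differ, the system is inconsistent.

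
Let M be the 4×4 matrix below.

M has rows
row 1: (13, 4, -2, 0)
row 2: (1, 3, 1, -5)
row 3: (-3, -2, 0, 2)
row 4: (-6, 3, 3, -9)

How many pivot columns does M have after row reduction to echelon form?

Row reduce to echelon form.
R2 ← R2 − (1/13)·R1: [0, 35/13, 15/13, -5]
R3 ← R3 + (3/13)·R1: [0, -14/13, -6/13, 2]
R4 ← R4 + (6/13)·R1: [0, 63/13, 27/13, -9]
R3 ← R3 + (2/5)·R2: [0, 0, 0, 0]
R4 ← R4 − (9/5)·R2: [0, 0, 0, 0]
Echelon form has 2 nonzero rows, so rank(M) = 2.
Each nonzero row contributes one pivot column: 2 pivot columns.

2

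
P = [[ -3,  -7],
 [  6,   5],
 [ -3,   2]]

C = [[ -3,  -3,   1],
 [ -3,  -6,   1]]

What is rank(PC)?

First compute PC:
[[ 30,  51, -10],
 [-33, -48,  11],
 [  3,  -3,  -1]]
Now row reduce the product.
R2 ← R2 + (11/10)·R1: [0, 81/10, 0]
R3 ← R3 − (1/10)·R1: [0, -81/10, 0]
R3 ← R3 + R2: [0, 0, 0]
2 nonzero rows, so rank(PC) = 2.

2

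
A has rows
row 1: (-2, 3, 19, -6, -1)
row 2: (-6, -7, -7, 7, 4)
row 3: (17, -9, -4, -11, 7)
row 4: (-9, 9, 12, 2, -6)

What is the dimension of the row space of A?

3

Row reduce to echelon form.
R2 ← R2 − (3)·R1: [0, -16, -64, 25, 7]
R3 ← R3 + (17/2)·R1: [0, 33/2, 315/2, -62, -3/2]
R4 ← R4 − (9/2)·R1: [0, -9/2, -147/2, 29, -3/2]
R3 ← R3 + (33/32)·R2: [0, 0, 183/2, -1159/32, 183/32]
R4 ← R4 − (9/32)·R2: [0, 0, -111/2, 703/32, -111/32]
R4 ← R4 + (37/61)·R3: [0, 0, 0, 0, 0]
Echelon form has 3 nonzero rows, so rank(A) = 3.
The row space has dimension equal to the rank: 3.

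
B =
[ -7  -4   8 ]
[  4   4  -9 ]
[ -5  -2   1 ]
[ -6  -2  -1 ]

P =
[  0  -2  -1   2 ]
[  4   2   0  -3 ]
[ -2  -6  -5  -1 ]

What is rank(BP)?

3

First compute BP:
[[-32, -42, -33, -10],
 [ 34,  54,  41,   5],
 [-10,   0,   0,  -5],
 [ -6,  14,  11,  -5]]
Now row reduce the product.
R2 ← R2 + (17/16)·R1: [0, 75/8, 95/16, -45/8]
R3 ← R3 − (5/16)·R1: [0, 105/8, 165/16, -15/8]
R4 ← R4 − (3/16)·R1: [0, 175/8, 275/16, -25/8]
R3 ← R3 − (7/5)·R2: [0, 0, 2, 6]
R4 ← R4 − (7/3)·R2: [0, 0, 10/3, 10]
R4 ← R4 − (5/3)·R3: [0, 0, 0, 0]
3 nonzero rows, so rank(BP) = 3.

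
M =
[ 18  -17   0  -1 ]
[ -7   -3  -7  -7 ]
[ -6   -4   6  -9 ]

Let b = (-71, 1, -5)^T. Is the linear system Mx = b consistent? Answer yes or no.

yes

Row reduce the augmented matrix [M | b].
R2 ← R2 + (7/18)·R1: [0, -173/18, -7, -133/18, -479/18]
R3 ← R3 + (1/3)·R1: [0, -29/3, 6, -28/3, -86/3]
R3 ← R3 − (174/173)·R2: [0, 0, 2256/173, -329/173, -329/173]
The echelon form has 3 nonzero rows, and every pivot lies in the first 4 columns, so rank(M) = rank([M|b]) = 3.
The system is consistent.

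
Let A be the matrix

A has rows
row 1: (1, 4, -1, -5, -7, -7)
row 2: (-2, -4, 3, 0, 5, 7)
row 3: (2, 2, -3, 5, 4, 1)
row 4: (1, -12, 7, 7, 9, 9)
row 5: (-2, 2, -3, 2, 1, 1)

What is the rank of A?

Row reduce to echelon form.
R2 ← R2 + (2)·R1: [0, 4, 1, -10, -9, -7]
R3 ← R3 − (2)·R1: [0, -6, -1, 15, 18, 15]
R4 ← R4 − R1: [0, -16, 8, 12, 16, 16]
R5 ← R5 + (2)·R1: [0, 10, -5, -8, -13, -13]
R3 ← R3 + (3/2)·R2: [0, 0, 1/2, 0, 9/2, 9/2]
R4 ← R4 + (4)·R2: [0, 0, 12, -28, -20, -12]
R5 ← R5 − (5/2)·R2: [0, 0, -15/2, 17, 19/2, 9/2]
R4 ← R4 − (24)·R3: [0, 0, 0, -28, -128, -120]
R5 ← R5 + (15)·R3: [0, 0, 0, 17, 77, 72]
R5 ← R5 + (17/28)·R4: [0, 0, 0, 0, -5/7, -6/7]
Echelon form has 5 nonzero rows, so rank(A) = 5.

5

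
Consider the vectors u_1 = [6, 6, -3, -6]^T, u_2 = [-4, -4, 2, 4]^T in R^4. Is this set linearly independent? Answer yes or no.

Form the matrix with these vectors as rows and row reduce.
R2 ← R2 + (2/3)·R1: [0, 0, 0, 0]
1 nonzero row, so the 2 vectors span a space of dimension 1.
Since 1 < 2, the vectors are linearly dependent.

no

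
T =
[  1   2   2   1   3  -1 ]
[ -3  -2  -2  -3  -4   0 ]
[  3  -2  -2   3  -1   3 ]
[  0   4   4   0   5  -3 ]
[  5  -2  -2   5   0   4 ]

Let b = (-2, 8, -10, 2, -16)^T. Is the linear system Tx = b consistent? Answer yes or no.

Row reduce the augmented matrix [T | b].
R2 ← R2 + (3)·R1: [0, 4, 4, 0, 5, -3, 2]
R3 ← R3 − (3)·R1: [0, -8, -8, 0, -10, 6, -4]
R5 ← R5 − (5)·R1: [0, -12, -12, 0, -15, 9, -6]
R3 ← R3 + (2)·R2: [0, 0, 0, 0, 0, 0, 0]
R4 ← R4 − R2: [0, 0, 0, 0, 0, 0, 0]
R5 ← R5 + (3)·R2: [0, 0, 0, 0, 0, 0, 0]
The echelon form has 2 nonzero rows, and every pivot lies in the first 6 columns, so rank(T) = rank([T|b]) = 2.
The system is consistent.

yes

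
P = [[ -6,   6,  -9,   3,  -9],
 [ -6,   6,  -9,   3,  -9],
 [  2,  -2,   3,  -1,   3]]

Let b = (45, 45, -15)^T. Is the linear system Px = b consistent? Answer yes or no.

yes

Row reduce the augmented matrix [P | b].
R2 ← R2 − R1: [0, 0, 0, 0, 0, 0]
R3 ← R3 + (1/3)·R1: [0, 0, 0, 0, 0, 0]
The echelon form has 1 nonzero rows, and every pivot lies in the first 5 columns, so rank(P) = rank([P|b]) = 1.
The system is consistent.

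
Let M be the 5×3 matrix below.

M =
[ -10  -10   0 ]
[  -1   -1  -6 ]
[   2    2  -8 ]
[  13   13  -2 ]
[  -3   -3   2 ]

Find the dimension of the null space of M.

Row reduce to echelon form.
R2 ← R2 − (1/10)·R1: [0, 0, -6]
R3 ← R3 + (1/5)·R1: [0, 0, -8]
R4 ← R4 + (13/10)·R1: [0, 0, -2]
R5 ← R5 − (3/10)·R1: [0, 0, 2]
R3 ← R3 − (4/3)·R2: [0, 0, 0]
R4 ← R4 − (1/3)·R2: [0, 0, 0]
R5 ← R5 + (1/3)·R2: [0, 0, 0]
2 nonzero rows, so rank(M) = 2.
M has 3 columns; by rank–nullity, nullity = 3 − 2 = 1.

1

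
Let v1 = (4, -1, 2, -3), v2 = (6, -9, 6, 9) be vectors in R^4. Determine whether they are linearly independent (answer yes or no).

Form the matrix with these vectors as rows and row reduce.
R2 ← R2 − (3/2)·R1: [0, -15/2, 3, 27/2]
2 nonzero rows, so the 2 vectors span a space of dimension 2.
Since 2 = 2, the vectors are linearly independent.

yes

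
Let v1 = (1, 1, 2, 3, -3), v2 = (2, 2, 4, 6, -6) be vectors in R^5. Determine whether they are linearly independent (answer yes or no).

no

Form the matrix with these vectors as rows and row reduce.
R2 ← R2 − (2)·R1: [0, 0, 0, 0, 0]
1 nonzero row, so the 2 vectors span a space of dimension 1.
Since 1 < 2, the vectors are linearly dependent.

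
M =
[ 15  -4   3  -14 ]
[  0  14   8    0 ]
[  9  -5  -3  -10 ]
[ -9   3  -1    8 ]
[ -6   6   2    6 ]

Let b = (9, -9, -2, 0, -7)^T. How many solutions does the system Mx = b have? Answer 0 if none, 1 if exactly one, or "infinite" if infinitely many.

0

Row reduce the augmented matrix [M | b].
R3 ← R3 − (3/5)·R1: [0, -13/5, -24/5, -8/5, -37/5]
R4 ← R4 + (3/5)·R1: [0, 3/5, 4/5, -2/5, 27/5]
R5 ← R5 + (2/5)·R1: [0, 22/5, 16/5, 2/5, -17/5]
R3 ← R3 + (13/70)·R2: [0, 0, -116/35, -8/5, -127/14]
R4 ← R4 − (3/70)·R2: [0, 0, 16/35, -2/5, 81/14]
R5 ← R5 − (11/35)·R2: [0, 0, 24/35, 2/5, -4/7]
R4 ← R4 + (4/29)·R3: [0, 0, 0, -18/29, 263/58]
R5 ← R5 + (6/29)·R3: [0, 0, 0, 2/29, -71/29]
R5 ← R5 + (1/9)·R4: [0, 0, 0, 0, -35/18]
The echelon form has 5 nonzero rows; the last pivot sits in the augmented column, so rank(M) = 4 but rank([M|b]) = 5.
Since the ranks differ, the system is inconsistent.
It has no solutions.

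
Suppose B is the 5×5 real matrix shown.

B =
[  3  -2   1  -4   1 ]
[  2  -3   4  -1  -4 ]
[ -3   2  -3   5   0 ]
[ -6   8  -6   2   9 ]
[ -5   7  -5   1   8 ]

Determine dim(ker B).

1

Row reduce to echelon form.
R2 ← R2 − (2/3)·R1: [0, -5/3, 10/3, 5/3, -14/3]
R3 ← R3 + R1: [0, 0, -2, 1, 1]
R4 ← R4 + (2)·R1: [0, 4, -4, -6, 11]
R5 ← R5 + (5/3)·R1: [0, 11/3, -10/3, -17/3, 29/3]
R4 ← R4 + (12/5)·R2: [0, 0, 4, -2, -1/5]
R5 ← R5 + (11/5)·R2: [0, 0, 4, -2, -3/5]
R4 ← R4 + (2)·R3: [0, 0, 0, 0, 9/5]
R5 ← R5 + (2)·R3: [0, 0, 0, 0, 7/5]
R5 ← R5 − (7/9)·R4: [0, 0, 0, 0, 0]
4 nonzero rows, so rank(B) = 4.
B has 5 columns; by rank–nullity, nullity = 5 − 4 = 1.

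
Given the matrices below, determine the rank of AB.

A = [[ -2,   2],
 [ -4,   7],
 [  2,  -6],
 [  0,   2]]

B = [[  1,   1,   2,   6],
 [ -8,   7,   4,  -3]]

First compute AB:
[[-18,  12,   4, -18],
 [-60,  45,  20, -45],
 [ 50, -40, -20,  30],
 [-16,  14,   8,  -6]]
Now row reduce the product.
R2 ← R2 − (10/3)·R1: [0, 5, 20/3, 15]
R3 ← R3 + (25/9)·R1: [0, -20/3, -80/9, -20]
R4 ← R4 − (8/9)·R1: [0, 10/3, 40/9, 10]
R3 ← R3 + (4/3)·R2: [0, 0, 0, 0]
R4 ← R4 − (2/3)·R2: [0, 0, 0, 0]
2 nonzero rows, so rank(AB) = 2.

2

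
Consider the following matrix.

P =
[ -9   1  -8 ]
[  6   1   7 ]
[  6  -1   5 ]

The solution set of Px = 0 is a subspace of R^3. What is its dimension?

Row reduce to echelon form.
R2 ← R2 + (2/3)·R1: [0, 5/3, 5/3]
R3 ← R3 + (2/3)·R1: [0, -1/3, -1/3]
R3 ← R3 + (1/5)·R2: [0, 0, 0]
2 nonzero rows, so rank(P) = 2.
P has 3 columns; by rank–nullity, nullity = 3 − 2 = 1.

1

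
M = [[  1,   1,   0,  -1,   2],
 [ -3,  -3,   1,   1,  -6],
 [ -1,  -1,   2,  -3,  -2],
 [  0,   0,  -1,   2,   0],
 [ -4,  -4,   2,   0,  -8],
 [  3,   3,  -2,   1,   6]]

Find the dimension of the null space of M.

3

Row reduce to echelon form.
R2 ← R2 + (3)·R1: [0, 0, 1, -2, 0]
R3 ← R3 + R1: [0, 0, 2, -4, 0]
R5 ← R5 + (4)·R1: [0, 0, 2, -4, 0]
R6 ← R6 − (3)·R1: [0, 0, -2, 4, 0]
R3 ← R3 − (2)·R2: [0, 0, 0, 0, 0]
R4 ← R4 + R2: [0, 0, 0, 0, 0]
R5 ← R5 − (2)·R2: [0, 0, 0, 0, 0]
R6 ← R6 + (2)·R2: [0, 0, 0, 0, 0]
2 nonzero rows, so rank(M) = 2.
M has 5 columns; by rank–nullity, nullity = 5 − 2 = 3.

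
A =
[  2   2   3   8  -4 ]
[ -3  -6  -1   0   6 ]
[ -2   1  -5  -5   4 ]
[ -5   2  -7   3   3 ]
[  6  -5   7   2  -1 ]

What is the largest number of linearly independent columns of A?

Row reduce to echelon form.
R2 ← R2 + (3/2)·R1: [0, -3, 7/2, 12, 0]
R3 ← R3 + R1: [0, 3, -2, 3, 0]
R4 ← R4 + (5/2)·R1: [0, 7, 1/2, 23, -7]
R5 ← R5 − (3)·R1: [0, -11, -2, -22, 11]
R3 ← R3 + R2: [0, 0, 3/2, 15, 0]
R4 ← R4 + (7/3)·R2: [0, 0, 26/3, 51, -7]
R5 ← R5 − (11/3)·R2: [0, 0, -89/6, -66, 11]
R4 ← R4 − (52/9)·R3: [0, 0, 0, -107/3, -7]
R5 ← R5 + (89/9)·R3: [0, 0, 0, 247/3, 11]
R5 ← R5 + (247/107)·R4: [0, 0, 0, 0, -552/107]
Echelon form has 5 nonzero rows, so rank(A) = 5.
The rank gives the maximum number of linearly independent columns: 5.

5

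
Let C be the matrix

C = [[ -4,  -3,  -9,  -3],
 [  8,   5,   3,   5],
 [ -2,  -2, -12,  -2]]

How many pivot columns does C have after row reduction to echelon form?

Row reduce to echelon form.
R2 ← R2 + (2)·R1: [0, -1, -15, -1]
R3 ← R3 − (1/2)·R1: [0, -1/2, -15/2, -1/2]
R3 ← R3 − (1/2)·R2: [0, 0, 0, 0]
Echelon form has 2 nonzero rows, so rank(C) = 2.
Each nonzero row contributes one pivot column: 2 pivot columns.

2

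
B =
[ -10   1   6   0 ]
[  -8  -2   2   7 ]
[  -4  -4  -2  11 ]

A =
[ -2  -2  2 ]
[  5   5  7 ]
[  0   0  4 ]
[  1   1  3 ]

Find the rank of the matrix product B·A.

First compute BA:
[[ 25,  25,  11],
 [ 13,  13,  -1],
 [ -1,  -1, -11]]
Now row reduce the product.
R2 ← R2 − (13/25)·R1: [0, 0, -168/25]
R3 ← R3 + (1/25)·R1: [0, 0, -264/25]
R3 ← R3 − (11/7)·R2: [0, 0, 0]
2 nonzero rows, so rank(BA) = 2.

2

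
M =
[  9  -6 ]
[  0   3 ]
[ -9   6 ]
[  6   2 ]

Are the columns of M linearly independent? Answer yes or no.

Row reduce M to echelon form.
R3 ← R3 + R1: [0, 0]
R4 ← R4 − (2/3)·R1: [0, 6]
R4 ← R4 − (2)·R2: [0, 0]
2 pivots among 2 columns.
Every column is a pivot column, so the columns are linearly independent.

yes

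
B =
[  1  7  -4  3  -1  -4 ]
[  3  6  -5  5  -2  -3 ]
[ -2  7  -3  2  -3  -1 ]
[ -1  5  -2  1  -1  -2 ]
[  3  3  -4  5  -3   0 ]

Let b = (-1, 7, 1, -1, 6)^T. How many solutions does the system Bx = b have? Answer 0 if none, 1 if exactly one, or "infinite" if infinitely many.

Row reduce the augmented matrix [B | b].
R2 ← R2 − (3)·R1: [0, -15, 7, -4, 1, 9, 10]
R3 ← R3 + (2)·R1: [0, 21, -11, 8, -5, -9, -1]
R4 ← R4 + R1: [0, 12, -6, 4, -2, -6, -2]
R5 ← R5 − (3)·R1: [0, -18, 8, -4, 0, 12, 9]
R3 ← R3 + (7/5)·R2: [0, 0, -6/5, 12/5, -18/5, 18/5, 13]
R4 ← R4 + (4/5)·R2: [0, 0, -2/5, 4/5, -6/5, 6/5, 6]
R5 ← R5 − (6/5)·R2: [0, 0, -2/5, 4/5, -6/5, 6/5, -3]
R4 ← R4 − (1/3)·R3: [0, 0, 0, 0, 0, 0, 5/3]
R5 ← R5 − (1/3)·R3: [0, 0, 0, 0, 0, 0, -22/3]
R5 ← R5 + (22/5)·R4: [0, 0, 0, 0, 0, 0, 0]
The echelon form has 4 nonzero rows; the last pivot sits in the augmented column, so rank(B) = 3 but rank([B|b]) = 4.
Since the ranks differ, the system is inconsistent.
It has no solutions.

0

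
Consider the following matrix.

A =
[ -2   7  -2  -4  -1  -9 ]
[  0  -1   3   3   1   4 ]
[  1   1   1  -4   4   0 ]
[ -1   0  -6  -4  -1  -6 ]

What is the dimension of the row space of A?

Row reduce to echelon form.
R3 ← R3 + (1/2)·R1: [0, 9/2, 0, -6, 7/2, -9/2]
R4 ← R4 − (1/2)·R1: [0, -7/2, -5, -2, -1/2, -3/2]
R3 ← R3 + (9/2)·R2: [0, 0, 27/2, 15/2, 8, 27/2]
R4 ← R4 − (7/2)·R2: [0, 0, -31/2, -25/2, -4, -31/2]
R4 ← R4 + (31/27)·R3: [0, 0, 0, -35/9, 140/27, 0]
Echelon form has 4 nonzero rows, so rank(A) = 4.
The row space has dimension equal to the rank: 4.

4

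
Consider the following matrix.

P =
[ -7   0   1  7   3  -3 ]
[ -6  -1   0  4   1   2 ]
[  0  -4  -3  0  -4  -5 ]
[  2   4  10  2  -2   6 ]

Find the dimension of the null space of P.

Row reduce to echelon form.
R2 ← R2 − (6/7)·R1: [0, -1, -6/7, -2, -11/7, 32/7]
R4 ← R4 + (2/7)·R1: [0, 4, 72/7, 4, -8/7, 36/7]
R3 ← R3 − (4)·R2: [0, 0, 3/7, 8, 16/7, -163/7]
R4 ← R4 + (4)·R2: [0, 0, 48/7, -4, -52/7, 164/7]
R4 ← R4 − (16)·R3: [0, 0, 0, -132, -44, 396]
4 nonzero rows, so rank(P) = 4.
P has 6 columns; by rank–nullity, nullity = 6 − 4 = 2.

2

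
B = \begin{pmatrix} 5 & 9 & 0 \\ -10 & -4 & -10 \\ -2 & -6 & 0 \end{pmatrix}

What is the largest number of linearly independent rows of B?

Row reduce to echelon form.
R2 ← R2 + (2)·R1: [0, 14, -10]
R3 ← R3 + (2/5)·R1: [0, -12/5, 0]
R3 ← R3 + (6/35)·R2: [0, 0, -12/7]
Echelon form has 3 nonzero rows, so rank(B) = 3.
The rank gives the maximum number of linearly independent rows: 3.

3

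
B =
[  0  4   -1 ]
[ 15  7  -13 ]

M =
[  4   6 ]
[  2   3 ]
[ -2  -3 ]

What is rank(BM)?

1

First compute BM:
[[ 10,  15],
 [100, 150]]
Now row reduce the product.
R2 ← R2 − (10)·R1: [0, 0]
1 nonzero row, so rank(BM) = 1.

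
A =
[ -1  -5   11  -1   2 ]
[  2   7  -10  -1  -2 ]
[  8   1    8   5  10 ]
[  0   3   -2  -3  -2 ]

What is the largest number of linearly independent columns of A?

3

Row reduce to echelon form.
R2 ← R2 + (2)·R1: [0, -3, 12, -3, 2]
R3 ← R3 + (8)·R1: [0, -39, 96, -3, 26]
R3 ← R3 − (13)·R2: [0, 0, -60, 36, 0]
R4 ← R4 + R2: [0, 0, 10, -6, 0]
R4 ← R4 + (1/6)·R3: [0, 0, 0, 0, 0]
Echelon form has 3 nonzero rows, so rank(A) = 3.
The rank gives the maximum number of linearly independent columns: 3.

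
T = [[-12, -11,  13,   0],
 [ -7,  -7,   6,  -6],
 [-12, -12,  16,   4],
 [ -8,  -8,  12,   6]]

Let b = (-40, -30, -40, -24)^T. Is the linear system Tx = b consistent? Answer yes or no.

yes

Row reduce the augmented matrix [T | b].
R2 ← R2 − (7/12)·R1: [0, -7/12, -19/12, -6, -20/3]
R3 ← R3 − R1: [0, -1, 3, 4, 0]
R4 ← R4 − (2/3)·R1: [0, -2/3, 10/3, 6, 8/3]
R3 ← R3 − (12/7)·R2: [0, 0, 40/7, 100/7, 80/7]
R4 ← R4 − (8/7)·R2: [0, 0, 36/7, 90/7, 72/7]
R4 ← R4 − (9/10)·R3: [0, 0, 0, 0, 0]
The echelon form has 3 nonzero rows, and every pivot lies in the first 4 columns, so rank(T) = rank([T|b]) = 3.
The system is consistent.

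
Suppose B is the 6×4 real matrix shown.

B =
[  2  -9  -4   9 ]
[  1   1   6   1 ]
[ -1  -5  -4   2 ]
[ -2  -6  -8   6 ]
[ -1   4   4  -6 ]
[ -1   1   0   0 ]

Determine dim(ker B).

0

Row reduce to echelon form.
R2 ← R2 − (1/2)·R1: [0, 11/2, 8, -7/2]
R3 ← R3 + (1/2)·R1: [0, -19/2, -6, 13/2]
R4 ← R4 + R1: [0, -15, -12, 15]
R5 ← R5 + (1/2)·R1: [0, -1/2, 2, -3/2]
R6 ← R6 + (1/2)·R1: [0, -7/2, -2, 9/2]
R3 ← R3 + (19/11)·R2: [0, 0, 86/11, 5/11]
R4 ← R4 + (30/11)·R2: [0, 0, 108/11, 60/11]
R5 ← R5 + (1/11)·R2: [0, 0, 30/11, -20/11]
R6 ← R6 + (7/11)·R2: [0, 0, 34/11, 25/11]
R4 ← R4 − (54/43)·R3: [0, 0, 0, 210/43]
R5 ← R5 − (15/43)·R3: [0, 0, 0, -85/43]
R6 ← R6 − (17/43)·R3: [0, 0, 0, 90/43]
R5 ← R5 + (17/42)·R4: [0, 0, 0, 0]
R6 ← R6 − (3/7)·R4: [0, 0, 0, 0]
4 nonzero rows, so rank(B) = 4.
B has 4 columns; by rank–nullity, nullity = 4 − 4 = 0.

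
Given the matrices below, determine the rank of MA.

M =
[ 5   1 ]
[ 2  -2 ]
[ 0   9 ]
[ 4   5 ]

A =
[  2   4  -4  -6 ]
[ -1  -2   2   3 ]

1

First compute MA:
[[  9,  18, -18, -27],
 [  6,  12, -12, -18],
 [ -9, -18,  18,  27],
 [  3,   6,  -6,  -9]]
Now row reduce the product.
R2 ← R2 − (2/3)·R1: [0, 0, 0, 0]
R3 ← R3 + R1: [0, 0, 0, 0]
R4 ← R4 − (1/3)·R1: [0, 0, 0, 0]
1 nonzero row, so rank(MA) = 1.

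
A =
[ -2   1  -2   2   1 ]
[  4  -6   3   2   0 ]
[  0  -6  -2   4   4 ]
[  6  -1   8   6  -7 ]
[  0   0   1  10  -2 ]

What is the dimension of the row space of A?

3

Row reduce to echelon form.
R2 ← R2 + (2)·R1: [0, -4, -1, 6, 2]
R4 ← R4 + (3)·R1: [0, 2, 2, 12, -4]
R3 ← R3 − (3/2)·R2: [0, 0, -1/2, -5, 1]
R4 ← R4 + (1/2)·R2: [0, 0, 3/2, 15, -3]
R4 ← R4 + (3)·R3: [0, 0, 0, 0, 0]
R5 ← R5 + (2)·R3: [0, 0, 0, 0, 0]
Echelon form has 3 nonzero rows, so rank(A) = 3.
The row space has dimension equal to the rank: 3.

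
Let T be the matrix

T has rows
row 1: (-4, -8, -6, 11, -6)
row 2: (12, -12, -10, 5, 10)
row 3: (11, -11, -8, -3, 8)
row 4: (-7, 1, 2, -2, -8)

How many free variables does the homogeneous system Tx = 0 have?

2

Row reduce to echelon form.
R2 ← R2 + (3)·R1: [0, -36, -28, 38, -8]
R3 ← R3 + (11/4)·R1: [0, -33, -49/2, 109/4, -17/2]
R4 ← R4 − (7/4)·R1: [0, 15, 25/2, -85/4, 5/2]
R3 ← R3 − (11/12)·R2: [0, 0, 7/6, -91/12, -7/6]
R4 ← R4 + (5/12)·R2: [0, 0, 5/6, -65/12, -5/6]
R4 ← R4 − (5/7)·R3: [0, 0, 0, 0, 0]
3 nonzero rows, so rank(T) = 3.
T has 5 columns; by rank–nullity, nullity = 5 − 3 = 2.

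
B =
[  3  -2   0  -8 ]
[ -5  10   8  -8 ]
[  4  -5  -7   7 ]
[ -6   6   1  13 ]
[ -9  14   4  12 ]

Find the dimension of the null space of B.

1

Row reduce to echelon form.
R2 ← R2 + (5/3)·R1: [0, 20/3, 8, -64/3]
R3 ← R3 − (4/3)·R1: [0, -7/3, -7, 53/3]
R4 ← R4 + (2)·R1: [0, 2, 1, -3]
R5 ← R5 + (3)·R1: [0, 8, 4, -12]
R3 ← R3 + (7/20)·R2: [0, 0, -21/5, 51/5]
R4 ← R4 − (3/10)·R2: [0, 0, -7/5, 17/5]
R5 ← R5 − (6/5)·R2: [0, 0, -28/5, 68/5]
R4 ← R4 − (1/3)·R3: [0, 0, 0, 0]
R5 ← R5 − (4/3)·R3: [0, 0, 0, 0]
3 nonzero rows, so rank(B) = 3.
B has 4 columns; by rank–nullity, nullity = 4 − 3 = 1.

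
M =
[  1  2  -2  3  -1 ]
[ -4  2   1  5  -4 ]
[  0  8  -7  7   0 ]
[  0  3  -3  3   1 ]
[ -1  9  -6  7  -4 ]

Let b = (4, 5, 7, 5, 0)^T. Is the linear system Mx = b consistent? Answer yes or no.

Row reduce the augmented matrix [M | b].
R2 ← R2 + (4)·R1: [0, 10, -7, 17, -8, 21]
R5 ← R5 + R1: [0, 11, -8, 10, -5, 4]
R3 ← R3 − (4/5)·R2: [0, 0, -7/5, -33/5, 32/5, -49/5]
R4 ← R4 − (3/10)·R2: [0, 0, -9/10, -21/10, 17/5, -13/10]
R5 ← R5 − (11/10)·R2: [0, 0, -3/10, -87/10, 19/5, -191/10]
R4 ← R4 − (9/14)·R3: [0, 0, 0, 15/7, -5/7, 5]
R5 ← R5 − (3/14)·R3: [0, 0, 0, -51/7, 17/7, -17]
R5 ← R5 + (17/5)·R4: [0, 0, 0, 0, 0, 0]
The echelon form has 4 nonzero rows, and every pivot lies in the first 5 columns, so rank(M) = rank([M|b]) = 4.
The system is consistent.

yes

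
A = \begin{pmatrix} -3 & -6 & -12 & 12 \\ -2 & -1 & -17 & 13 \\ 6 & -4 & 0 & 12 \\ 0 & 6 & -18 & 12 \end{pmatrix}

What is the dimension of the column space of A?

4

Row reduce to echelon form.
R2 ← R2 − (2/3)·R1: [0, 3, -9, 5]
R3 ← R3 + (2)·R1: [0, -16, -24, 36]
R3 ← R3 + (16/3)·R2: [0, 0, -72, 188/3]
R4 ← R4 − (2)·R2: [0, 0, 0, 2]
Echelon form has 4 nonzero rows, so rank(A) = 4.
The column space has dimension equal to the rank: 4.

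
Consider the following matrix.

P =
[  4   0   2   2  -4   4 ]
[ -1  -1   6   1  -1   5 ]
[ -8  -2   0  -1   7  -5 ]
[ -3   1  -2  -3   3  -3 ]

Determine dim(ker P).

Row reduce to echelon form.
R2 ← R2 + (1/4)·R1: [0, -1, 13/2, 3/2, -2, 6]
R3 ← R3 + (2)·R1: [0, -2, 4, 3, -1, 3]
R4 ← R4 + (3/4)·R1: [0, 1, -1/2, -3/2, 0, 0]
R3 ← R3 − (2)·R2: [0, 0, -9, 0, 3, -9]
R4 ← R4 + R2: [0, 0, 6, 0, -2, 6]
R4 ← R4 + (2/3)·R3: [0, 0, 0, 0, 0, 0]
3 nonzero rows, so rank(P) = 3.
P has 6 columns; by rank–nullity, nullity = 6 − 3 = 3.

3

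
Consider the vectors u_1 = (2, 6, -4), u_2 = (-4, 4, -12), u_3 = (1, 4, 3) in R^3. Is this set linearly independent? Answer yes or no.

Form the matrix with these vectors as rows and row reduce.
R2 ← R2 + (2)·R1: [0, 16, -20]
R3 ← R3 − (1/2)·R1: [0, 1, 5]
R3 ← R3 − (1/16)·R2: [0, 0, 25/4]
3 nonzero rows, so the 3 vectors span a space of dimension 3.
Since 3 = 3, the vectors are linearly independent.

yes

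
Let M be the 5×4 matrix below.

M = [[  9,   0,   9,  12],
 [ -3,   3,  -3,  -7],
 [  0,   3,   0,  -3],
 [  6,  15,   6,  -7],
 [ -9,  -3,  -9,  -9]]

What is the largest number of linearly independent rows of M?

2

Row reduce to echelon form.
R2 ← R2 + (1/3)·R1: [0, 3, 0, -3]
R4 ← R4 − (2/3)·R1: [0, 15, 0, -15]
R5 ← R5 + R1: [0, -3, 0, 3]
R3 ← R3 − R2: [0, 0, 0, 0]
R4 ← R4 − (5)·R2: [0, 0, 0, 0]
R5 ← R5 + R2: [0, 0, 0, 0]
Echelon form has 2 nonzero rows, so rank(M) = 2.
The rank gives the maximum number of linearly independent rows: 2.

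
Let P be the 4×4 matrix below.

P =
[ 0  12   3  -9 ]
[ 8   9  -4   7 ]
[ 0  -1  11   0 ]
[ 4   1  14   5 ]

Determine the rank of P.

3

Row reduce to echelon form.
Swap R1 ↔ R2
R4 ← R4 − (1/2)·R1: [0, -7/2, 16, 3/2]
R3 ← R3 + (1/12)·R2: [0, 0, 45/4, -3/4]
R4 ← R4 + (7/24)·R2: [0, 0, 135/8, -9/8]
R4 ← R4 − (3/2)·R3: [0, 0, 0, 0]
Echelon form has 3 nonzero rows, so rank(P) = 3.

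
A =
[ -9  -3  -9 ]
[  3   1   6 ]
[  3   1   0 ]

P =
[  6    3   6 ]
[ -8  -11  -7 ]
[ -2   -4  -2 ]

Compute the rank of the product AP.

First compute AP:
[[-12,  42, -15],
 [ -2, -26,  -1],
 [ 10,  -2,  11]]
Now row reduce the product.
R2 ← R2 − (1/6)·R1: [0, -33, 3/2]
R3 ← R3 + (5/6)·R1: [0, 33, -3/2]
R3 ← R3 + R2: [0, 0, 0]
2 nonzero rows, so rank(AP) = 2.

2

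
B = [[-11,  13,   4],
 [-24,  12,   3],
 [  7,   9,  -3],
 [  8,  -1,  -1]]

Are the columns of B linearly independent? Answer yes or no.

yes

Row reduce B to echelon form.
R2 ← R2 − (24/11)·R1: [0, -180/11, -63/11]
R3 ← R3 + (7/11)·R1: [0, 190/11, -5/11]
R4 ← R4 + (8/11)·R1: [0, 93/11, 21/11]
R3 ← R3 + (19/18)·R2: [0, 0, -13/2]
R4 ← R4 + (31/60)·R2: [0, 0, -21/20]
R4 ← R4 − (21/130)·R3: [0, 0, 0]
3 pivots among 3 columns.
Every column is a pivot column, so the columns are linearly independent.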